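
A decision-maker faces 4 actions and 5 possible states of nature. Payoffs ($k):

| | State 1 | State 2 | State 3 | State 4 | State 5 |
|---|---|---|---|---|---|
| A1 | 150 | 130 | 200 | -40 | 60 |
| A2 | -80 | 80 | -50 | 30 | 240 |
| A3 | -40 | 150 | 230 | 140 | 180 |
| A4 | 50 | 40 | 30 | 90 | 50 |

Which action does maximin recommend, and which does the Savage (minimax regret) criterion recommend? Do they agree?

maximin → A4; minimax regret → A1 (disagree)

Row minima: A1=-40, A2=-80, A3=-40, A4=30
Best worst-case = 30 → A4.
Column bests: State 1=150, State 2=150, State 3=230, State 4=140, State 5=240.
A1 regrets: 0, 20, 30, 180, 180 → max 180
A2 regrets: 230, 70, 280, 110, 0 → max 280
A3 regrets: 190, 0, 0, 0, 60 → max 190
A4 regrets: 100, 110, 200, 50, 190 → max 200
Smallest max regret = 180 → A1.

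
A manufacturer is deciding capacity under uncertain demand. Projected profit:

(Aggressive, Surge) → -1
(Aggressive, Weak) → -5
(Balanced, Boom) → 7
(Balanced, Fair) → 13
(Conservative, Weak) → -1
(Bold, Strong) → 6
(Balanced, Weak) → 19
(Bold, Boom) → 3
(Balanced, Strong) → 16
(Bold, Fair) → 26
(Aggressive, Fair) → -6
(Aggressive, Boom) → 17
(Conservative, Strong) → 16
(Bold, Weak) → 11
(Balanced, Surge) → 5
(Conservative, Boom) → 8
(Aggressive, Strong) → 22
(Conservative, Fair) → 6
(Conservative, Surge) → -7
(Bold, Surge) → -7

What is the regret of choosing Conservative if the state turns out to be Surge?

12

Best payoff under Surge is 5.
Regret = 5 − (-7) = 12.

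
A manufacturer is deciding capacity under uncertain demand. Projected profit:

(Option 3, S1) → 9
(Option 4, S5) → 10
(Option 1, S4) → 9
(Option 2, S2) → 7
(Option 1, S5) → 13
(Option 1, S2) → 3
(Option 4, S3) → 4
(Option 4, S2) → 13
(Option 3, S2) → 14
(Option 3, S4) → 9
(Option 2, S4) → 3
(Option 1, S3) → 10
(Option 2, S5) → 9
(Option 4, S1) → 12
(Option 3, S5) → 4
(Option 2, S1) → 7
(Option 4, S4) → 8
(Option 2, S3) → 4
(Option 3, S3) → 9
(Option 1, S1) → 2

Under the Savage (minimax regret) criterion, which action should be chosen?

Column bests: S1=12, S2=14, S3=10, S4=9, S5=13.
Option 1 regrets: 10, 11, 0, 0, 0 → max 11
Option 2 regrets: 5, 7, 6, 6, 4 → max 7
Option 3 regrets: 3, 0, 1, 0, 9 → max 9
Option 4 regrets: 0, 1, 6, 1, 3 → max 6
Smallest max regret = 6 → Option 4.

Option 4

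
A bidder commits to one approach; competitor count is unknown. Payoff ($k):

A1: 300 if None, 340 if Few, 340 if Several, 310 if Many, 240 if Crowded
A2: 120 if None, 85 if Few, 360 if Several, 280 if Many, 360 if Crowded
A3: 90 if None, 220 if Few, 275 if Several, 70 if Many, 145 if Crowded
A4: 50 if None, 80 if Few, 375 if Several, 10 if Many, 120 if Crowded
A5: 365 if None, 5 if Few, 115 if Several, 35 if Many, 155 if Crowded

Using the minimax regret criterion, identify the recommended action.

A1

Column bests: None=365, Few=340, Several=375, Many=310, Crowded=360.
A1 regrets: 65, 0, 35, 0, 120 → max 120
A2 regrets: 245, 255, 15, 30, 0 → max 255
A3 regrets: 275, 120, 100, 240, 215 → max 275
A4 regrets: 315, 260, 0, 300, 240 → max 315
A5 regrets: 0, 335, 260, 275, 205 → max 335
Smallest max regret = 120 → A1.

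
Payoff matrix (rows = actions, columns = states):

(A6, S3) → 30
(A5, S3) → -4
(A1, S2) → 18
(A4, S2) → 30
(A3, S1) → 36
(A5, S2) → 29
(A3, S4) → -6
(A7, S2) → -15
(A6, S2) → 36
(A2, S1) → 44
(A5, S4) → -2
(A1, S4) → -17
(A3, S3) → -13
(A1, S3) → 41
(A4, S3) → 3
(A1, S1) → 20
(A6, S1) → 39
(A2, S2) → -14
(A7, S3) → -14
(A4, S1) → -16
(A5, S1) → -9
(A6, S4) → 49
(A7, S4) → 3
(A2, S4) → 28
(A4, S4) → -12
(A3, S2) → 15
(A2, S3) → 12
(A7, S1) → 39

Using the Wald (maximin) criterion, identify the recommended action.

Row minima: A1=-17, A2=-14, A3=-13, A4=-16, A5=-9, A6=30, A7=-15
Best worst-case = 30 → A6.

A6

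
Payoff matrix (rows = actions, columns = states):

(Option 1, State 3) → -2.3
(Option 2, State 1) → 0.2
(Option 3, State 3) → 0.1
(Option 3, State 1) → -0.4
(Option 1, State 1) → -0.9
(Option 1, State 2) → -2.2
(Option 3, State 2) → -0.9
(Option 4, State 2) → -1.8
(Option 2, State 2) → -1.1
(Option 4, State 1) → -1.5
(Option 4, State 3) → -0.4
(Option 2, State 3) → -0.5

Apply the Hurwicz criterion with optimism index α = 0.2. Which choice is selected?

Option 3

Option 1: 0.2·(-0.9) + 0.8·(-2.3) = -2.02
Option 2: 0.2·0.2 + 0.8·(-1.1) = -0.84
Option 3: 0.2·0.1 + 0.8·(-0.9) = -0.7
Option 4: 0.2·(-0.4) + 0.8·(-1.8) = -1.52
Highest Hurwicz score = -0.7 → Option 3.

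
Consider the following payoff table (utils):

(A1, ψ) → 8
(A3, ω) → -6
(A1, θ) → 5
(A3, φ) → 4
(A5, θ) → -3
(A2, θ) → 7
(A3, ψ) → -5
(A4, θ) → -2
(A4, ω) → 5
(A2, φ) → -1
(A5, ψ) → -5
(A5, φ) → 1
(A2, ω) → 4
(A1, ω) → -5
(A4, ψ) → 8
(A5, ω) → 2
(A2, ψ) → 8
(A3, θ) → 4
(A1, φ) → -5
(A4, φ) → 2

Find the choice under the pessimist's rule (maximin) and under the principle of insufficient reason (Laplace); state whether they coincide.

Row minima: A1=-5, A2=-1, A3=-6, A4=-2, A5=-5
Best worst-case = -1 → A2.
Row averages: A1=0.75, A2=4.5, A3=-0.75, A4=3.25, A5=-1.25
Highest average = 4.5 → A2.

maximin → A2; laplace → A2 (agree)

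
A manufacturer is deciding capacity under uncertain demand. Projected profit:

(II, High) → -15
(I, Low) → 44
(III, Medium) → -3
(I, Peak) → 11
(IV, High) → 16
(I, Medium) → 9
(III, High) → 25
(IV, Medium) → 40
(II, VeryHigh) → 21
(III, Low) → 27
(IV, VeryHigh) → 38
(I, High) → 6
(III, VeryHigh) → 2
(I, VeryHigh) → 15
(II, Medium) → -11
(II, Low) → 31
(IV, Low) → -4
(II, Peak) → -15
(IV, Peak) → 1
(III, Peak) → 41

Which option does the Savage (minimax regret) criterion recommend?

Column bests: Low=44, Medium=40, High=25, VeryHigh=38, Peak=41.
I regrets: 0, 31, 19, 23, 30 → max 31
II regrets: 13, 51, 40, 17, 56 → max 56
III regrets: 17, 43, 0, 36, 0 → max 43
IV regrets: 48, 0, 9, 0, 40 → max 48
Smallest max regret = 31 → I.

I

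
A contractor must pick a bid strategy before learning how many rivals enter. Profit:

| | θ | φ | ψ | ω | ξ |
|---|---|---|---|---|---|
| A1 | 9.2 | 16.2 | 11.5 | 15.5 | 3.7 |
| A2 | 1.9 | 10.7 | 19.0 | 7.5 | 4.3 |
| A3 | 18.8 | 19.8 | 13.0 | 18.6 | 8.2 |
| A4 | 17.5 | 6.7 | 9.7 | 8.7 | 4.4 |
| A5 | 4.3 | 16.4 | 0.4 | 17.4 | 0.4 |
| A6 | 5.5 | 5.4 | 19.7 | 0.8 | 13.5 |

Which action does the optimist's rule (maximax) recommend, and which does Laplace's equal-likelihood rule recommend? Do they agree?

Row maxima: A1=16.2, A2=19.0, A3=19.8, A4=17.5, A5=17.4, A6=19.7
Best best-case = 19.8 → A3.
Row averages: A1=11.22, A2=8.68, A3=15.68, A4=9.4, A5=7.78, A6=8.98
Highest average = 15.68 → A3.

maximax → A3; laplace → A3 (agree)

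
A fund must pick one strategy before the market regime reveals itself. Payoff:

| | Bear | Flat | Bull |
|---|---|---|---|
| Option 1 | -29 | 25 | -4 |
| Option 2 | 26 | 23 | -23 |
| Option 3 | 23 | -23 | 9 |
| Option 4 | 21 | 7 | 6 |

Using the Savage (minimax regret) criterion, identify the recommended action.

Option 4

Column bests: Bear=26, Flat=25, Bull=9.
Option 1 regrets: 55, 0, 13 → max 55
Option 2 regrets: 0, 2, 32 → max 32
Option 3 regrets: 3, 48, 0 → max 48
Option 4 regrets: 5, 18, 3 → max 18
Smallest max regret = 18 → Option 4.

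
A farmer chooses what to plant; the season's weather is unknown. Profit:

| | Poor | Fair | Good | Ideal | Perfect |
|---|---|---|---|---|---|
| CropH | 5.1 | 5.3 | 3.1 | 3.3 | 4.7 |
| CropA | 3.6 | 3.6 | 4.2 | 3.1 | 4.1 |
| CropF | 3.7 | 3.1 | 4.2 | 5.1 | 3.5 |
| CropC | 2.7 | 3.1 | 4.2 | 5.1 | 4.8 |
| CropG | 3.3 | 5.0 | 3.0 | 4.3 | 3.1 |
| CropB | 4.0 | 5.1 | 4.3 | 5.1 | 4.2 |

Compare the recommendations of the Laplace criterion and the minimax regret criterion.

laplace → CropB; minimax regret → CropB (agree)

Row averages: CropH=4.3, CropA=3.72, CropF=3.92, CropC=3.98, CropG=3.74, CropB=4.54
Highest average = 4.54 → CropB.
Column bests: Poor=5.1, Fair=5.3, Good=4.3, Ideal=5.1, Perfect=4.8.
CropH regrets: 0.0, 0.0, 1.2, 1.8, 0.1 → max 1.8
CropA regrets: 1.5, 1.7, 0.1, 2.0, 0.7 → max 2.0
CropF regrets: 1.4, 2.2, 0.1, 0.0, 1.3 → max 2.2
CropC regrets: 2.4, 2.2, 0.1, 0.0, 0.0 → max 2.4
CropG regrets: 1.8, 0.3, 1.3, 0.8, 1.7 → max 1.8
CropB regrets: 1.1, 0.2, 0.0, 0.0, 0.6 → max 1.1
Smallest max regret = 1.1 → CropB.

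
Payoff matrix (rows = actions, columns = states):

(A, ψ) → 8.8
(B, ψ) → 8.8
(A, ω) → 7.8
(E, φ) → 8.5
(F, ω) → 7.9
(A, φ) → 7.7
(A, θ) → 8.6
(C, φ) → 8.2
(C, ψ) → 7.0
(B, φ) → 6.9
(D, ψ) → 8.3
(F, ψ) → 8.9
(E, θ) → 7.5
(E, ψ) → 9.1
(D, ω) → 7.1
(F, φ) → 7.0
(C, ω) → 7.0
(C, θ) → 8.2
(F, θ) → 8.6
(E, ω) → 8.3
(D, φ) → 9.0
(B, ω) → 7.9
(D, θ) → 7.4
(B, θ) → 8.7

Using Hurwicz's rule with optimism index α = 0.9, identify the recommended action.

A: 0.9·8.8 + 0.1·7.7 = 8.69
B: 0.9·8.8 + 0.1·6.9 = 8.61
C: 0.9·8.2 + 0.1·7.0 = 8.08
D: 0.9·9.0 + 0.1·7.1 = 8.81
E: 0.9·9.1 + 0.1·7.5 = 8.94
F: 0.9·8.9 + 0.1·7.0 = 8.71
Highest Hurwicz score = 8.94 → E.

E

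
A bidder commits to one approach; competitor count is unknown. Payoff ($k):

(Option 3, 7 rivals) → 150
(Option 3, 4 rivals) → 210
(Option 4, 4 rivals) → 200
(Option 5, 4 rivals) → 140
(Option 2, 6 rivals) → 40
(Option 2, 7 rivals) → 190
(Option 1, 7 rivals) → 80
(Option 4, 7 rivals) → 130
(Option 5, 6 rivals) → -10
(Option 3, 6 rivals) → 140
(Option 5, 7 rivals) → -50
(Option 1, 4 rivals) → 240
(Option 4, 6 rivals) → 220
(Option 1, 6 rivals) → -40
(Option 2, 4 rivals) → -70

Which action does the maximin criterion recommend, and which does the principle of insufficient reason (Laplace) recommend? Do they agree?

Row minima: Option 1=-40, Option 2=-70, Option 3=140, Option 4=130, Option 5=-50
Best worst-case = 140 → Option 3.
Row averages: Option 1=280/3, Option 2=160/3, Option 3=500/3, Option 4=550/3, Option 5=80/3
Highest average = 550/3 → Option 4.

maximin → Option 3; laplace → Option 4 (disagree)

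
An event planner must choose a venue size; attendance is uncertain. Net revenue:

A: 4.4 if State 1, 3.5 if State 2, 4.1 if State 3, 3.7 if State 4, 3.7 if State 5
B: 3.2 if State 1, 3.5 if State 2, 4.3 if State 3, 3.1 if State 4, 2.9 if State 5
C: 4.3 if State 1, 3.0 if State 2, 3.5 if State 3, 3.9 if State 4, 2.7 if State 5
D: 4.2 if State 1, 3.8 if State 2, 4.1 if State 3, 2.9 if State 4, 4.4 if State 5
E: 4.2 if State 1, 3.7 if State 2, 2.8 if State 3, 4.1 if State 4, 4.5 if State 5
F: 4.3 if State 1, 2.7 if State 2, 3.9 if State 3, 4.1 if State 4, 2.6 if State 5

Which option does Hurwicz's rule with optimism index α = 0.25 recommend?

A

A: 0.25·4.4 + 0.75·3.5 = 3.725
B: 0.25·4.3 + 0.75·2.9 = 3.25
C: 0.25·4.3 + 0.75·2.7 = 3.1
D: 0.25·4.4 + 0.75·2.9 = 3.275
E: 0.25·4.5 + 0.75·2.8 = 3.225
F: 0.25·4.3 + 0.75·2.6 = 3.025
Highest Hurwicz score = 3.725 → A.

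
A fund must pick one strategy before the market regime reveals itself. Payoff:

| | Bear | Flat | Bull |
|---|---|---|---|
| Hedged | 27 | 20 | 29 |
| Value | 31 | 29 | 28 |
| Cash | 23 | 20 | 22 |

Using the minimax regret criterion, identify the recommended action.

Value

Column bests: Bear=31, Flat=29, Bull=29.
Hedged regrets: 4, 9, 0 → max 9
Value regrets: 0, 0, 1 → max 1
Cash regrets: 8, 9, 7 → max 9
Smallest max regret = 1 → Value.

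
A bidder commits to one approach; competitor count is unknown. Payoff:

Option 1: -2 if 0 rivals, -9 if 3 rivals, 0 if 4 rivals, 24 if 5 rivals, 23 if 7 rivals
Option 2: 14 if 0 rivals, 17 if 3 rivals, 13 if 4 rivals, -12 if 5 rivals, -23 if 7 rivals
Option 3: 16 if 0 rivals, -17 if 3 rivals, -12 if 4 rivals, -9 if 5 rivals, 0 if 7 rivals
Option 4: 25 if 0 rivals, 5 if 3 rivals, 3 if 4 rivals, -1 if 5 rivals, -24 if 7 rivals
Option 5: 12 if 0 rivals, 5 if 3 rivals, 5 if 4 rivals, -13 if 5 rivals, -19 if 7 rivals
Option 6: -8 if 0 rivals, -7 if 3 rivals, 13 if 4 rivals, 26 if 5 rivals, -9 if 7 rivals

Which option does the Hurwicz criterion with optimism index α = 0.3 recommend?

Option 6

Option 1: 0.3·24 + 0.7·(-9) = 0.9
Option 2: 0.3·17 + 0.7·(-23) = -11
Option 3: 0.3·16 + 0.7·(-17) = -7.1
Option 4: 0.3·25 + 0.7·(-24) = -9.3
Option 5: 0.3·12 + 0.7·(-19) = -9.7
Option 6: 0.3·26 + 0.7·(-9) = 1.5
Highest Hurwicz score = 1.5 → Option 6.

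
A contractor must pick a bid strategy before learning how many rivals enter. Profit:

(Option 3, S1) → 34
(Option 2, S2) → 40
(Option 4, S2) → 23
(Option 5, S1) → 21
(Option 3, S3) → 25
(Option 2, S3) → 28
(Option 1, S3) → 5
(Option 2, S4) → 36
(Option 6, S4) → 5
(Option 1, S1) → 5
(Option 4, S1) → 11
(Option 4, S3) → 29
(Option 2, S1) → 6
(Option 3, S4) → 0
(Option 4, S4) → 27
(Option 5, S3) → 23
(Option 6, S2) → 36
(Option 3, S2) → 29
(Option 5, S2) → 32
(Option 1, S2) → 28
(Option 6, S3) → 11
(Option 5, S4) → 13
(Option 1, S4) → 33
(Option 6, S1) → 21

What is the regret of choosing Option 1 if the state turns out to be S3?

Best payoff under S3 is 29.
Regret = 29 − 5 = 24.

24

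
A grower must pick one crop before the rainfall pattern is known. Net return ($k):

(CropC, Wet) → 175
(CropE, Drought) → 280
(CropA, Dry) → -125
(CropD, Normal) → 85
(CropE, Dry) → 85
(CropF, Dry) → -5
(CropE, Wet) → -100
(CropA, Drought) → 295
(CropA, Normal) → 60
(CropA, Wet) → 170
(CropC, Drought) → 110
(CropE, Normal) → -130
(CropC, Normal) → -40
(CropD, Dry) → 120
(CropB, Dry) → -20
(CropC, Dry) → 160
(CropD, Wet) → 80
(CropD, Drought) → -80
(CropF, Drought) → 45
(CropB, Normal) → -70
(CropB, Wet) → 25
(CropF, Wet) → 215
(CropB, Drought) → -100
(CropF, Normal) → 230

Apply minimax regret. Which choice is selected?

Column bests: Drought=295, Dry=160, Normal=230, Wet=215.
CropF regrets: 250, 165, 0, 0 → max 250
CropE regrets: 15, 75, 360, 315 → max 360
CropC regrets: 185, 0, 270, 40 → max 270
CropD regrets: 375, 40, 145, 135 → max 375
CropB regrets: 395, 180, 300, 190 → max 395
CropA regrets: 0, 285, 170, 45 → max 285
Smallest max regret = 250 → CropF.

CropF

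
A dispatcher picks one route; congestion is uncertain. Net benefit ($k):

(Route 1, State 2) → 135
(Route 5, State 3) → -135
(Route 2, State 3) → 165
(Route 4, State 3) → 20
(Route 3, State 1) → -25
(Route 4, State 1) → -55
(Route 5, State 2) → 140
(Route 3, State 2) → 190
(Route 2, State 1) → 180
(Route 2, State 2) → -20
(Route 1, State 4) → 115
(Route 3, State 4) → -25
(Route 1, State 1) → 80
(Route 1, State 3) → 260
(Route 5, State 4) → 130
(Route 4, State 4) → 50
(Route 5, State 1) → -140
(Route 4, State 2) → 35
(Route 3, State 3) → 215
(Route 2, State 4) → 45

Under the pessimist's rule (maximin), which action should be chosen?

Route 1

Row minima: Route 1=80, Route 2=-20, Route 3=-25, Route 4=-55, Route 5=-140
Best worst-case = 80 → Route 1.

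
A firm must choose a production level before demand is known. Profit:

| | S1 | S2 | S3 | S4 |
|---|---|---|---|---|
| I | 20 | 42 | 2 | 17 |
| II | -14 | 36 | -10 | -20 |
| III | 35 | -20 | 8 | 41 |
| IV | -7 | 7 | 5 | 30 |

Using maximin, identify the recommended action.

I

Row minima: I=2, II=-20, III=-20, IV=-7
Best worst-case = 2 → I.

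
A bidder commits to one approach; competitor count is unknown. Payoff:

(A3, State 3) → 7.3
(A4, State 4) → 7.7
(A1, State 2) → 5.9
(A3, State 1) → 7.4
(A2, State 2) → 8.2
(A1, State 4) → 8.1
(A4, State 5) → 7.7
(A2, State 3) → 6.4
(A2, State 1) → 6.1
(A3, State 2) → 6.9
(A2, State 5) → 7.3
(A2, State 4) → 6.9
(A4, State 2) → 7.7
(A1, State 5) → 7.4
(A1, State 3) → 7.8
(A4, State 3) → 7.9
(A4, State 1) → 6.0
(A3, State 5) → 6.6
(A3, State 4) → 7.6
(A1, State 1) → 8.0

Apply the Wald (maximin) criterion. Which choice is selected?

A3

Row minima: A1=5.9, A2=6.1, A3=6.6, A4=6.0
Best worst-case = 6.6 → A3.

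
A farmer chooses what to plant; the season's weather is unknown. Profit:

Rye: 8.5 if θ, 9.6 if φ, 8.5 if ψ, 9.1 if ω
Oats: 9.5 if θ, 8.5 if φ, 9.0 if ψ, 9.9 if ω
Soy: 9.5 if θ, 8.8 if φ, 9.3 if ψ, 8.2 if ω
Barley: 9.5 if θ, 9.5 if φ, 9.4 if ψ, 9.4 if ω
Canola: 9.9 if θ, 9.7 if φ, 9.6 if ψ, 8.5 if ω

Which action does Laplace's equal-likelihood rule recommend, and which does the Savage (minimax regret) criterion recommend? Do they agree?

laplace → Barley; minimax regret → Barley (agree)

Row averages: Rye=8.925, Oats=9.225, Soy=8.95, Barley=9.45, Canola=9.425
Highest average = 9.45 → Barley.
Column bests: θ=9.9, φ=9.7, ψ=9.6, ω=9.9.
Rye regrets: 1.4, 0.1, 1.1, 0.8 → max 1.4
Oats regrets: 0.4, 1.2, 0.6, 0.0 → max 1.2
Soy regrets: 0.4, 0.9, 0.3, 1.7 → max 1.7
Barley regrets: 0.4, 0.2, 0.2, 0.5 → max 0.5
Canola regrets: 0.0, 0.0, 0.0, 1.4 → max 1.4
Smallest max regret = 0.5 → Barley.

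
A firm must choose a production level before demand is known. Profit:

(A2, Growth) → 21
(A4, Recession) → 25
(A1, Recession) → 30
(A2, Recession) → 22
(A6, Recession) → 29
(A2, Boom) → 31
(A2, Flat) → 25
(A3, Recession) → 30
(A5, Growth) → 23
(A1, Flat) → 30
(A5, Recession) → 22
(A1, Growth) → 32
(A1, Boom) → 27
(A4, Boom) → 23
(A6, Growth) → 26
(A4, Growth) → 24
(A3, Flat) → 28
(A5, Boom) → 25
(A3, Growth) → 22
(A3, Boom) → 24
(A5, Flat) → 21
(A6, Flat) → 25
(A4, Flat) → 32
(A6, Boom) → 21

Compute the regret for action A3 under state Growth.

Best payoff under Growth is 32.
Regret = 32 − 22 = 10.

10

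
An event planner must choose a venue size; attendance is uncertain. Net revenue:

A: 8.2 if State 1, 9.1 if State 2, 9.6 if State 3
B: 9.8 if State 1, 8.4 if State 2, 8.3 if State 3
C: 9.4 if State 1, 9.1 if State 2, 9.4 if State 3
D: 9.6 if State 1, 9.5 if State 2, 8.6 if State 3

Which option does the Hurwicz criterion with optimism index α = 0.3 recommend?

C

A: 0.3·9.6 + 0.7·8.2 = 8.62
B: 0.3·9.8 + 0.7·8.3 = 8.75
C: 0.3·9.4 + 0.7·9.1 = 9.19
D: 0.3·9.6 + 0.7·8.6 = 8.9
Highest Hurwicz score = 9.19 → C.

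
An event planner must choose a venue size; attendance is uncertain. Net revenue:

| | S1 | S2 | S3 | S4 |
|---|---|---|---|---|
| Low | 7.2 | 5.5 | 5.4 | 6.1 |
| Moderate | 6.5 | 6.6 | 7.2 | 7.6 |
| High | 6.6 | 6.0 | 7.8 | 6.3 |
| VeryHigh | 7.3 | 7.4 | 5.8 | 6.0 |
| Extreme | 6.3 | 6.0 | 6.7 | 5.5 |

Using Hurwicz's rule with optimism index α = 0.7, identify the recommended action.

Moderate

Low: 0.7·7.2 + 0.3·5.4 = 6.66
Moderate: 0.7·7.6 + 0.3·6.5 = 7.27
High: 0.7·7.8 + 0.3·6.0 = 7.26
VeryHigh: 0.7·7.4 + 0.3·5.8 = 6.92
Extreme: 0.7·6.7 + 0.3·5.5 = 6.34
Highest Hurwicz score = 7.27 → Moderate.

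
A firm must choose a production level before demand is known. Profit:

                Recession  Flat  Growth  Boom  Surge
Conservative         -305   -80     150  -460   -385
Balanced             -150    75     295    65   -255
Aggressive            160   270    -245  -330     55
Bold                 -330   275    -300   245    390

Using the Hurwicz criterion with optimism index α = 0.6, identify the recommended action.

Conservative: 0.6·150 + 0.4·(-460) = -94
Balanced: 0.6·295 + 0.4·(-255) = 75
Aggressive: 0.6·270 + 0.4·(-330) = 30
Bold: 0.6·390 + 0.4·(-330) = 102
Highest Hurwicz score = 102 → Bold.

Bold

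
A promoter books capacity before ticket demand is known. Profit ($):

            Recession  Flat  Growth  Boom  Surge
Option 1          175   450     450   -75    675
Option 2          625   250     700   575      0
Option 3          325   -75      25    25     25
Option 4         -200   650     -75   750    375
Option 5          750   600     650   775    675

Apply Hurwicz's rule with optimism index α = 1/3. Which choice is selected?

Option 1: 1/3·675 + 2/3·(-75) = 175
Option 2: 1/3·700 + 2/3·0 = 700/3
Option 3: 1/3·325 + 2/3·(-75) = 175/3
Option 4: 1/3·750 + 2/3·(-200) = 350/3
Option 5: 1/3·775 + 2/3·600 = 1975/3
Highest Hurwicz score = 1975/3 → Option 5.

Option 5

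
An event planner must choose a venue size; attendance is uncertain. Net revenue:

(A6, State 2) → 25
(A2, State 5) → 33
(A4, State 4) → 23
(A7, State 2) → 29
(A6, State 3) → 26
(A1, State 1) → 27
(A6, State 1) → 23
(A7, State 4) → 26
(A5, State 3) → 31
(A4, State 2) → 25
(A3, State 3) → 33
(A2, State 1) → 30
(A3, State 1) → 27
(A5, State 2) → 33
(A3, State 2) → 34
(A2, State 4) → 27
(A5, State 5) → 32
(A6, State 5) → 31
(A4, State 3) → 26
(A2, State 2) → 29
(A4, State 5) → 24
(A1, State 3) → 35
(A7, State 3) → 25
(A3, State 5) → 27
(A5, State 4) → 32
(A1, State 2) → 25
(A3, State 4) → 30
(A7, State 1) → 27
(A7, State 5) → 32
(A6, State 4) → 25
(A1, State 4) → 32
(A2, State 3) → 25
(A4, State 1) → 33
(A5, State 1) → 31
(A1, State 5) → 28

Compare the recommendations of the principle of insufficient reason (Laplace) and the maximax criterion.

laplace → A5; maximax → A1 (disagree)

Row averages: A1=29.4, A2=28.8, A3=30.2, A4=26.2, A5=31.8, A6=26, A7=27.8
Highest average = 31.8 → A5.
Row maxima: A1=35, A2=33, A3=34, A4=33, A5=33, A6=31, A7=32
Best best-case = 35 → A1.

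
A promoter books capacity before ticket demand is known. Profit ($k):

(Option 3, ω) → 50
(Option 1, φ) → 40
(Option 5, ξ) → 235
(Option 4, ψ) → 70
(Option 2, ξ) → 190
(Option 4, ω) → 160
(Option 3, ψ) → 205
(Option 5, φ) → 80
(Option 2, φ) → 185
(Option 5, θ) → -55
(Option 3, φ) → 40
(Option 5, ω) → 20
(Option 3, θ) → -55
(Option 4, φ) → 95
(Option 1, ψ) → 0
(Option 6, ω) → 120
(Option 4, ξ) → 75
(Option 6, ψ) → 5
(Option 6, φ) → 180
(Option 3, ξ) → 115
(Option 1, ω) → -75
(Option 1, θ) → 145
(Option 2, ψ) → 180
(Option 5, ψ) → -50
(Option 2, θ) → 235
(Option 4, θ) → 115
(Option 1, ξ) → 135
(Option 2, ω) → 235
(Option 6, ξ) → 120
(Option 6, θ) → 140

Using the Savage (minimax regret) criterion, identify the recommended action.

Column bests: θ=235, φ=185, ψ=205, ω=235, ξ=235.
Option 1 regrets: 90, 145, 205, 310, 100 → max 310
Option 2 regrets: 0, 0, 25, 0, 45 → max 45
Option 3 regrets: 290, 145, 0, 185, 120 → max 290
Option 4 regrets: 120, 90, 135, 75, 160 → max 160
Option 5 regrets: 290, 105, 255, 215, 0 → max 290
Option 6 regrets: 95, 5, 200, 115, 115 → max 200
Smallest max regret = 45 → Option 2.

Option 2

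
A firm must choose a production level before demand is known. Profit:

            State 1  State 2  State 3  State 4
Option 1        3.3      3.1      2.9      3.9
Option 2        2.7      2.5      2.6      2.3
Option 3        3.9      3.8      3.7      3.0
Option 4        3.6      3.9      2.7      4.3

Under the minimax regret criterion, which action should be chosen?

Option 1

Column bests: State 1=3.9, State 2=3.9, State 3=3.7, State 4=4.3.
Option 1 regrets: 0.6, 0.8, 0.8, 0.4 → max 0.8
Option 2 regrets: 1.2, 1.4, 1.1, 2.0 → max 2.0
Option 3 regrets: 0.0, 0.1, 0.0, 1.3 → max 1.3
Option 4 regrets: 0.3, 0.0, 1.0, 0.0 → max 1.0
Smallest max regret = 0.8 → Option 1.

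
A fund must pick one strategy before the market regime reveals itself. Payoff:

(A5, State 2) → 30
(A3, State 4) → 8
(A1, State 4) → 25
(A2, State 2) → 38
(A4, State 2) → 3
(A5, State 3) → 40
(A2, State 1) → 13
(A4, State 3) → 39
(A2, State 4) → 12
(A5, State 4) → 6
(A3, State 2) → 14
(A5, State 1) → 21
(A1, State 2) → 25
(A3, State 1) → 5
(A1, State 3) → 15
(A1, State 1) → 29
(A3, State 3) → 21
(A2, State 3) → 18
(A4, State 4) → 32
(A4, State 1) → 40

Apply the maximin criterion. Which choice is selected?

Row minima: A1=15, A2=12, A3=5, A4=3, A5=6
Best worst-case = 15 → A1.

A1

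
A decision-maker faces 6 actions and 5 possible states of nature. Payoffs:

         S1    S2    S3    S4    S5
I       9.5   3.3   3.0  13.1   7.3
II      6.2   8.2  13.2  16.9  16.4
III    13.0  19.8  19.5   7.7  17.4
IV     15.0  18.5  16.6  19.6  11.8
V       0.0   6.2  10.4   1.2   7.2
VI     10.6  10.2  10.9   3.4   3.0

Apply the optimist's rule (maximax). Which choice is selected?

III

Row maxima: I=13.1, II=16.9, III=19.8, IV=19.6, V=10.4, VI=10.9
Best best-case = 19.8 → III.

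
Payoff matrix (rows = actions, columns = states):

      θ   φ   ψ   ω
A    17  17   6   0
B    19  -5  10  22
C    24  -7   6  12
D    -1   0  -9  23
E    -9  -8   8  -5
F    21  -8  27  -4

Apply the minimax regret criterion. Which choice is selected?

Column bests: θ=24, φ=17, ψ=27, ω=23.
A regrets: 7, 0, 21, 23 → max 23
B regrets: 5, 22, 17, 1 → max 22
C regrets: 0, 24, 21, 11 → max 24
D regrets: 25, 17, 36, 0 → max 36
E regrets: 33, 25, 19, 28 → max 33
F regrets: 3, 25, 0, 27 → max 27
Smallest max regret = 22 → B.

B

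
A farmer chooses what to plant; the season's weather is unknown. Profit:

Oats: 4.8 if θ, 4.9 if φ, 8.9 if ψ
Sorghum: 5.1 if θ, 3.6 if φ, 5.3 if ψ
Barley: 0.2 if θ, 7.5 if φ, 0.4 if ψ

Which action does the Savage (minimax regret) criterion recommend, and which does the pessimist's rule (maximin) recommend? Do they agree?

Column bests: θ=5.1, φ=7.5, ψ=8.9.
Oats regrets: 0.3, 2.6, 0.0 → max 2.6
Sorghum regrets: 0.0, 3.9, 3.6 → max 3.9
Barley regrets: 4.9, 0.0, 8.5 → max 8.5
Smallest max regret = 2.6 → Oats.
Row minima: Oats=4.8, Sorghum=3.6, Barley=0.2
Best worst-case = 4.8 → Oats.

minimax regret → Oats; maximin → Oats (agree)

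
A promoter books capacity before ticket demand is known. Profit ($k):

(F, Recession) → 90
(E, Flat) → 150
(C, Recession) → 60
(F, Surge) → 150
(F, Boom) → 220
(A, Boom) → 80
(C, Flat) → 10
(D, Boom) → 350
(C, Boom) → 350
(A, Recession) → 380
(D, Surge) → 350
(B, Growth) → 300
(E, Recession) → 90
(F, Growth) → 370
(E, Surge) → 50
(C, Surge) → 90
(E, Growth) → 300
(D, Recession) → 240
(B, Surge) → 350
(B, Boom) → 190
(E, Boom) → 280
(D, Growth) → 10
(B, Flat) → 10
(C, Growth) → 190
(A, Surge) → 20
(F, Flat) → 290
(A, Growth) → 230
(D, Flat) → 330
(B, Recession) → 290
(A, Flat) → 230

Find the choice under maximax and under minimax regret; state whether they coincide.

Row maxima: A=380, B=350, C=350, D=350, E=300, F=370
Best best-case = 380 → A.
Column bests: Recession=380, Flat=330, Growth=370, Boom=350, Surge=350.
A regrets: 0, 100, 140, 270, 330 → max 330
B regrets: 90, 320, 70, 160, 0 → max 320
C regrets: 320, 320, 180, 0, 260 → max 320
D regrets: 140, 0, 360, 0, 0 → max 360
E regrets: 290, 180, 70, 70, 300 → max 300
F regrets: 290, 40, 0, 130, 200 → max 290
Smallest max regret = 290 → F.

maximax → A; minimax regret → F (disagree)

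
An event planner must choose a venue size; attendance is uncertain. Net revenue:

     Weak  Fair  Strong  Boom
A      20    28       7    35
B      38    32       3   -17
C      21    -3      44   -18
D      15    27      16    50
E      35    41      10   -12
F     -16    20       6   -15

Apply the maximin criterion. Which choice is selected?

Row minima: A=7, B=-17, C=-18, D=15, E=-12, F=-16
Best worst-case = 15 → D.

D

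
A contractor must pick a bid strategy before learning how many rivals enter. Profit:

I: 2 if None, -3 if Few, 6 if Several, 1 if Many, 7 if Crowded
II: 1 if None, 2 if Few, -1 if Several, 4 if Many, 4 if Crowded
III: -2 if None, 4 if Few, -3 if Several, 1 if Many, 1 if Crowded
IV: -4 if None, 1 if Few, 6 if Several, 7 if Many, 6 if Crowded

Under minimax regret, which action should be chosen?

Column bests: None=2, Few=4, Several=6, Many=7, Crowded=7.
I regrets: 0, 7, 0, 6, 0 → max 7
II regrets: 1, 2, 7, 3, 3 → max 7
III regrets: 4, 0, 9, 6, 6 → max 9
IV regrets: 6, 3, 0, 0, 1 → max 6
Smallest max regret = 6 → IV.

IV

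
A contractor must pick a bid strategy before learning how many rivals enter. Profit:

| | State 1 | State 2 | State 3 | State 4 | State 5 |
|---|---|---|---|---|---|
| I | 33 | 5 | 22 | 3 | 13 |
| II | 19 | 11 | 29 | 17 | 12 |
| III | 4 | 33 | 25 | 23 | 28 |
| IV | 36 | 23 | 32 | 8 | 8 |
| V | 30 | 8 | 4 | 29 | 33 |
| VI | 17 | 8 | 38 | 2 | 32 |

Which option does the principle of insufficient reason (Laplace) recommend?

Row averages: I=15.2, II=17.6, III=22.6, IV=21.4, V=20.8, VI=19.4
Highest average = 22.6 → III.

III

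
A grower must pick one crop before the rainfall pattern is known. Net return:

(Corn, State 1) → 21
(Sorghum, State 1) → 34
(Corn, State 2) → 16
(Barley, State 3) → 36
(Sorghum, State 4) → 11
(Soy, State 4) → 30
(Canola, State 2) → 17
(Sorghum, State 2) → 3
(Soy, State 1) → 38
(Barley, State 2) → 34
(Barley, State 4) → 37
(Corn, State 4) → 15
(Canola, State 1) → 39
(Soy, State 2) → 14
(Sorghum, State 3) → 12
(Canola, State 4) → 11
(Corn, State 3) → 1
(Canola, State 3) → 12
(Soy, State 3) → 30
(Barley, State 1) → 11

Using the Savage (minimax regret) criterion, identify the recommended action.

Column bests: State 1=39, State 2=34, State 3=36, State 4=37.
Soy regrets: 1, 20, 6, 7 → max 20
Barley regrets: 28, 0, 0, 0 → max 28
Corn regrets: 18, 18, 35, 22 → max 35
Canola regrets: 0, 17, 24, 26 → max 26
Sorghum regrets: 5, 31, 24, 26 → max 31
Smallest max regret = 20 → Soy.

Soy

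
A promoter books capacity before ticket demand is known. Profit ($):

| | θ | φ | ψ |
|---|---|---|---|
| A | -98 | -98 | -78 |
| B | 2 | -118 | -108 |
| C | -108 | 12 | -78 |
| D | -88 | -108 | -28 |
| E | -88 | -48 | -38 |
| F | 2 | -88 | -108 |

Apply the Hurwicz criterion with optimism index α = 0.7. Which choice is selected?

A: 0.7·(-78) + 0.3·(-98) = -84
B: 0.7·2 + 0.3·(-118) = -34
C: 0.7·12 + 0.3·(-108) = -24
D: 0.7·(-28) + 0.3·(-108) = -52
E: 0.7·(-38) + 0.3·(-88) = -53
F: 0.7·2 + 0.3·(-108) = -31
Highest Hurwicz score = -24 → C.

C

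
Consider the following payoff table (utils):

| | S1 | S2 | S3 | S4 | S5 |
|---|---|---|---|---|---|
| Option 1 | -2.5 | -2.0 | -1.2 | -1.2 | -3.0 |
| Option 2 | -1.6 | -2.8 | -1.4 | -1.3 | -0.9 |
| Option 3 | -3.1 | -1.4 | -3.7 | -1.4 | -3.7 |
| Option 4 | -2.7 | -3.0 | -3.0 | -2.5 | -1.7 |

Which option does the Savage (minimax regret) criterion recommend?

Column bests: S1=-1.6, S2=-1.4, S3=-1.2, S4=-1.2, S5=-0.9.
Option 1 regrets: 0.9, 0.6, 0.0, 0.0, 2.1 → max 2.1
Option 2 regrets: 0.0, 1.4, 0.2, 0.1, 0.0 → max 1.4
Option 3 regrets: 1.5, 0.0, 2.5, 0.2, 2.8 → max 2.8
Option 4 regrets: 1.1, 1.6, 1.8, 1.3, 0.8 → max 1.8
Smallest max regret = 1.4 → Option 2.

Option 2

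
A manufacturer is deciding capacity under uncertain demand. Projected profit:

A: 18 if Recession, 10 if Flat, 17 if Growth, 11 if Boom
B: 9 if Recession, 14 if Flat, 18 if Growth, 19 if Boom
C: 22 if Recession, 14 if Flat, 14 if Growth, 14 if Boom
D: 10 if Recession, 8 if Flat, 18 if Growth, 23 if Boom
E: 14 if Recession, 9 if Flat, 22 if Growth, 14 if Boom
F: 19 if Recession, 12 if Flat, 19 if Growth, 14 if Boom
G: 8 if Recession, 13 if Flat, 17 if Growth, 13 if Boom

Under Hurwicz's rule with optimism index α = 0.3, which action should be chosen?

C

A: 0.3·18 + 0.7·10 = 12.4
B: 0.3·19 + 0.7·9 = 12
C: 0.3·22 + 0.7·14 = 16.4
D: 0.3·23 + 0.7·8 = 12.5
E: 0.3·22 + 0.7·9 = 12.9
F: 0.3·19 + 0.7·12 = 14.1
G: 0.3·17 + 0.7·8 = 10.7
Highest Hurwicz score = 16.4 → C.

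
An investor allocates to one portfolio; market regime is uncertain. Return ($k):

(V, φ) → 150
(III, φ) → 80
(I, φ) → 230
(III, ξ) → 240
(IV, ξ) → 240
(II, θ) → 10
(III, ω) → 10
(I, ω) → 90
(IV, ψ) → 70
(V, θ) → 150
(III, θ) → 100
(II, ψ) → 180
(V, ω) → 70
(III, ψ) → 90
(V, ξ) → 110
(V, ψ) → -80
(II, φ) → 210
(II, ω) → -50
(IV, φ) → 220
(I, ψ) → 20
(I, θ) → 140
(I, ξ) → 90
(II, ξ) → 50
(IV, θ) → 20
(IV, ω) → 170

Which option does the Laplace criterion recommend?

Row averages: I=114, II=80, III=104, IV=144, V=80
Highest average = 144 → IV.

IV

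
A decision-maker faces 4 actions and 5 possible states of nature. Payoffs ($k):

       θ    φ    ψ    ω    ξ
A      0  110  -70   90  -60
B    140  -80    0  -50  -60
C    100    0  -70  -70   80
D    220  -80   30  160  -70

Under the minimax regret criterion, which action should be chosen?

Column bests: θ=220, φ=110, ψ=30, ω=160, ξ=80.
A regrets: 220, 0, 100, 70, 140 → max 220
B regrets: 80, 190, 30, 210, 140 → max 210
C regrets: 120, 110, 100, 230, 0 → max 230
D regrets: 0, 190, 0, 0, 150 → max 190
Smallest max regret = 190 → D.

D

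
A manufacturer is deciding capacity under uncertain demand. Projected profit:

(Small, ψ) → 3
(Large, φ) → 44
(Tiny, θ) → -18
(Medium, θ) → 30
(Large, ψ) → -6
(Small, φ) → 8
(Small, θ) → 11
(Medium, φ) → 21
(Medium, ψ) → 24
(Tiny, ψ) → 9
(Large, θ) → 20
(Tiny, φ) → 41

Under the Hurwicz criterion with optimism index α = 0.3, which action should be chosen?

Tiny: 0.3·41 + 0.7·(-18) = -0.3
Small: 0.3·11 + 0.7·3 = 5.4
Medium: 0.3·30 + 0.7·21 = 23.7
Large: 0.3·44 + 0.7·(-6) = 9
Highest Hurwicz score = 23.7 → Medium.

Medium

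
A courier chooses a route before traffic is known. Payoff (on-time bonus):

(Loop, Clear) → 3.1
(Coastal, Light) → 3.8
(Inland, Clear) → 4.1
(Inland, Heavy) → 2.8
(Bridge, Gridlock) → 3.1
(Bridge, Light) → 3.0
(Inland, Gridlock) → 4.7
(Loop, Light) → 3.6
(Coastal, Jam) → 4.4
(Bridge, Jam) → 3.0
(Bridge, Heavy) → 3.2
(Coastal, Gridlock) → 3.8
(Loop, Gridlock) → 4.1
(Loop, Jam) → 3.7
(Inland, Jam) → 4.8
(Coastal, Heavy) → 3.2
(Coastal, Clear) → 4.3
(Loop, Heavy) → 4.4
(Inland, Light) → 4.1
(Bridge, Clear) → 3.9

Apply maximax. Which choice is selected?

Row maxima: Loop=4.4, Coastal=4.4, Bridge=3.9, Inland=4.8
Best best-case = 4.8 → Inland.

Inland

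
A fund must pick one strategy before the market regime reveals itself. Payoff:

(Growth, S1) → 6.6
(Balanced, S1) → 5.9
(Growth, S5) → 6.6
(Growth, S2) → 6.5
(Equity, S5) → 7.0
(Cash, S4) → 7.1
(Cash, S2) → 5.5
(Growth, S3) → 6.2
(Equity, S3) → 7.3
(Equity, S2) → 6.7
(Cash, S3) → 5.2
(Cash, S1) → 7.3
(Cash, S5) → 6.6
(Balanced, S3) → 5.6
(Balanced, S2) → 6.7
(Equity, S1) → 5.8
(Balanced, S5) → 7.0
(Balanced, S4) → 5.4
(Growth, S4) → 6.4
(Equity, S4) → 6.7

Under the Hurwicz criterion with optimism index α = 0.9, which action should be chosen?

Cash: 0.9·7.3 + 0.1·5.2 = 7.09
Balanced: 0.9·7.0 + 0.1·5.4 = 6.84
Growth: 0.9·6.6 + 0.1·6.2 = 6.56
Equity: 0.9·7.3 + 0.1·5.8 = 7.15
Highest Hurwicz score = 7.15 → Equity.

Equity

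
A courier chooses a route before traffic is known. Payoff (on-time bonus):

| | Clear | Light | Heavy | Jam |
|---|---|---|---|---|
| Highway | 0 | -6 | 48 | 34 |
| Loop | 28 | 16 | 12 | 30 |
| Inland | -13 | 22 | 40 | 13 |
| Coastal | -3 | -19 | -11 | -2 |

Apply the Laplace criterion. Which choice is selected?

Loop

Row averages: Highway=19, Loop=21.5, Inland=15.5, Coastal=-8.75
Highest average = 21.5 → Loop.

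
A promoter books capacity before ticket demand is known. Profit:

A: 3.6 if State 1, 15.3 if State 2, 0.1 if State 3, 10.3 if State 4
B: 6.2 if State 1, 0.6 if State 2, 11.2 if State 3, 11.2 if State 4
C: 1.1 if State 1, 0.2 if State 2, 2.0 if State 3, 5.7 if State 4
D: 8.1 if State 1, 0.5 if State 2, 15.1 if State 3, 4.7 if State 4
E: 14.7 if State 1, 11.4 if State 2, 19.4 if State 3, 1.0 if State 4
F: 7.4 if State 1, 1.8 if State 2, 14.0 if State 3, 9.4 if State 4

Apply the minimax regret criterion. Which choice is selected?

E

Column bests: State 1=14.7, State 2=15.3, State 3=19.4, State 4=11.2.
A regrets: 11.1, 0.0, 19.3, 0.9 → max 19.3
B regrets: 8.5, 14.7, 8.2, 0.0 → max 14.7
C regrets: 13.6, 15.1, 17.4, 5.5 → max 17.4
D regrets: 6.6, 14.8, 4.3, 6.5 → max 14.8
E regrets: 0.0, 3.9, 0.0, 10.2 → max 10.2
F regrets: 7.3, 13.5, 5.4, 1.8 → max 13.5
Smallest max regret = 10.2 → E.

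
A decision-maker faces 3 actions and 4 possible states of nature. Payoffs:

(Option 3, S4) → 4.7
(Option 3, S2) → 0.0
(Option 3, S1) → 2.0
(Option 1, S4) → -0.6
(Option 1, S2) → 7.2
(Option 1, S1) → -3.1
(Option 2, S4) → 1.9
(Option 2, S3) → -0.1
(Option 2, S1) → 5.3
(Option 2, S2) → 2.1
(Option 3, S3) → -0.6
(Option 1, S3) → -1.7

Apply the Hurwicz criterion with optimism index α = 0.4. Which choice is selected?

Option 1: 0.4·7.2 + 0.6·(-3.1) = 1.02
Option 2: 0.4·5.3 + 0.6·(-0.1) = 2.06
Option 3: 0.4·4.7 + 0.6·(-0.6) = 1.52
Highest Hurwicz score = 2.06 → Option 2.

Option 2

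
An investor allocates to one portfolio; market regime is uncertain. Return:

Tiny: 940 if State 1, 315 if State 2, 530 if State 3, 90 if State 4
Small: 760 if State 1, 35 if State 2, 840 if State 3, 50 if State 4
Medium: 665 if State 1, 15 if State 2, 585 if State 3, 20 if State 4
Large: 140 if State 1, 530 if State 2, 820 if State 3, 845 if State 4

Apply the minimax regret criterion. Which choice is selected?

Tiny

Column bests: State 1=940, State 2=530, State 3=840, State 4=845.
Tiny regrets: 0, 215, 310, 755 → max 755
Small regrets: 180, 495, 0, 795 → max 795
Medium regrets: 275, 515, 255, 825 → max 825
Large regrets: 800, 0, 20, 0 → max 800
Smallest max regret = 755 → Tiny.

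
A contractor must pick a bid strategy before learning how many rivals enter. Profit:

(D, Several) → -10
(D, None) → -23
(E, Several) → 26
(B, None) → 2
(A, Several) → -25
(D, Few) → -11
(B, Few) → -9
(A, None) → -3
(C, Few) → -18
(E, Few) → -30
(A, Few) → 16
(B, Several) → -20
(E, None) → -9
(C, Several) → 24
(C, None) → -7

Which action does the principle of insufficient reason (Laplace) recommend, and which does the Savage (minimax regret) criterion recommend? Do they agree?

laplace → C; minimax regret → C (agree)

Row averages: A=-4, B=-9, C=-1/3, D=-44/3, E=-13/3
Highest average = -1/3 → C.
Column bests: None=2, Few=16, Several=26.
A regrets: 5, 0, 51 → max 51
B regrets: 0, 25, 46 → max 46
C regrets: 9, 34, 2 → max 34
D regrets: 25, 27, 36 → max 36
E regrets: 11, 46, 0 → max 46
Smallest max regret = 34 → C.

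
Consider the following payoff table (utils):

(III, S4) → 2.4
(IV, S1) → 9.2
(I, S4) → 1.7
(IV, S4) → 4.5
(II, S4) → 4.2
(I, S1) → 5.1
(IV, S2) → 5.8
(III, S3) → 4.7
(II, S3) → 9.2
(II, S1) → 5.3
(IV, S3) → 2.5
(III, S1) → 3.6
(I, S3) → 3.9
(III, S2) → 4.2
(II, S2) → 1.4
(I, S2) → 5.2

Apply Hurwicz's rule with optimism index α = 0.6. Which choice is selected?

I: 0.6·5.2 + 0.4·1.7 = 3.8
II: 0.6·9.2 + 0.4·1.4 = 6.08
III: 0.6·4.7 + 0.4·2.4 = 3.78
IV: 0.6·9.2 + 0.4·2.5 = 6.52
Highest Hurwicz score = 6.52 → IV.

IV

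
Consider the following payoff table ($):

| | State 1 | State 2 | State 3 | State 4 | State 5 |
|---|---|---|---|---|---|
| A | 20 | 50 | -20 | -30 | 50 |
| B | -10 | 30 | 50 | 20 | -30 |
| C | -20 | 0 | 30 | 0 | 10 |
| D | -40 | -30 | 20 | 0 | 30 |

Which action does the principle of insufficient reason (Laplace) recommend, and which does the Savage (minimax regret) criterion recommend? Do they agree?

laplace → A; minimax regret → C (disagree)

Row averages: A=14, B=12, C=4, D=-4
Highest average = 14 → A.
Column bests: State 1=20, State 2=50, State 3=50, State 4=20, State 5=50.
A regrets: 0, 0, 70, 50, 0 → max 70
B regrets: 30, 20, 0, 0, 80 → max 80
C regrets: 40, 50, 20, 20, 40 → max 50
D regrets: 60, 80, 30, 20, 20 → max 80
Smallest max regret = 50 → C.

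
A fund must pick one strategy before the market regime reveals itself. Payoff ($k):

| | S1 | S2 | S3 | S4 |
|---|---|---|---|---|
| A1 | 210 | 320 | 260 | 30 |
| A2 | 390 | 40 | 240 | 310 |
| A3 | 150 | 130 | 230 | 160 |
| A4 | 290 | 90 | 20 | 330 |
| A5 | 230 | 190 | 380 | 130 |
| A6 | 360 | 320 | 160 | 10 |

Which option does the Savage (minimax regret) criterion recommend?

Column bests: S1=390, S2=320, S3=380, S4=330.
A1 regrets: 180, 0, 120, 300 → max 300
A2 regrets: 0, 280, 140, 20 → max 280
A3 regrets: 240, 190, 150, 170 → max 240
A4 regrets: 100, 230, 360, 0 → max 360
A5 regrets: 160, 130, 0, 200 → max 200
A6 regrets: 30, 0, 220, 320 → max 320
Smallest max regret = 200 → A5.

A5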